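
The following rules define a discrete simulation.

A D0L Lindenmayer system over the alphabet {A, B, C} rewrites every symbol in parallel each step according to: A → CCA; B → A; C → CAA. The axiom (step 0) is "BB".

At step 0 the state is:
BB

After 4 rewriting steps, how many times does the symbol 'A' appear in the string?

gen 0: BB
gen 1: AA
gen 2: CCACCA
gen 3: CAACAACCACAACAACCA
gen 4: CAACCACCACAACCACCACAACAACCACAACCACCACAACCACCACAACAACCA

26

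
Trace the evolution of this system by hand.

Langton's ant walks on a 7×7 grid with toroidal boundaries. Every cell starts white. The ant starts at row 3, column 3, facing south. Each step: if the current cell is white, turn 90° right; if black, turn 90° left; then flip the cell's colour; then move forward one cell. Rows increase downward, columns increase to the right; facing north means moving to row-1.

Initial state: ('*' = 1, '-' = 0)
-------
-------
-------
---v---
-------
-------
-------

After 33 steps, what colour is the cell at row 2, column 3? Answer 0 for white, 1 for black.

0

0) -------
-------
-------
---v---
-------
-------
-------
1) -------
-------
-------
--<*---
-------
-------
-------
2) -------
-------
--^----
--**---
-------
-------
-------
3) -------
-------
--*>---
--**---
-------
-------
-------
4) -------
-------
--**---
--*v---
-------
-------
-------
5) -------
-------
--**---
--*->--
-------
-------
-------
6) -------
-------
--**---
--*-*--
----v--
-------
-------
7) -------
-------
--**---
--*-*--
---<*--
-------
-------
8) -------
-------
--**---
--*^*--
---**--
-------
-------
9) -------
-------
--**---
--**>--
---**--
-------
-------
10) -------
-------
--**^--
--**---
---**--
-------
-------
11) -------
-------
--***>-
--**---
---**--
-------
-------
12) -------
-------
--****-
--**-v-
---**--
-------
-------
13) -------
-------
--****-
--**<*-
---**--
-------
-------
14) -------
-------
--**^*-
--****-
---**--
-------
-------
15) -------
-------
--*<-*-
--****-
---**--
-------
-------
16) -------
-------
--*--*-
--*v**-
---**--
-------
-------
17) -------
-------
--*--*-
--*->*-
---**--
-------
-------
18) -------
-------
--*-^*-
--*--*-
---**--
-------
-------
19) -------
-------
--*-*>-
--*--*-
---**--
-------
-------
20) -------
-----^-
--*-*--
--*--*-
---**--
-------
-------
21) -------
-----*>
--*-*--
--*--*-
---**--
-------
-------
22) -------
-----**
--*-*-v
--*--*-
---**--
-------
-------
23) -------
-----**
--*-*<*
--*--*-
---**--
-------
-------
24) -------
-----^*
--*-***
--*--*-
---**--
-------
-------
25) -------
----<-*
--*-***
--*--*-
---**--
-------
-------
26) ----^--
----*-*
--*-***
--*--*-
---**--
-------
-------
27) ----*>-
----*-*
--*-***
--*--*-
---**--
-------
-------
28) ----**-
----*v*
--*-***
--*--*-
---**--
-------
-------
29) ----**-
----<**
--*-***
--*--*-
---**--
-------
-------
30) ----**-
-----**
--*-v**
--*--*-
---**--
-------
-------
31) ----**-
-----**
--*-->*
--*--*-
---**--
-------
-------
32) ----**-
-----^*
--*---*
--*--*-
---**--
-------
-------
33) ----**-
----<-*
--*---*
--*--*-
---**--
-------
-------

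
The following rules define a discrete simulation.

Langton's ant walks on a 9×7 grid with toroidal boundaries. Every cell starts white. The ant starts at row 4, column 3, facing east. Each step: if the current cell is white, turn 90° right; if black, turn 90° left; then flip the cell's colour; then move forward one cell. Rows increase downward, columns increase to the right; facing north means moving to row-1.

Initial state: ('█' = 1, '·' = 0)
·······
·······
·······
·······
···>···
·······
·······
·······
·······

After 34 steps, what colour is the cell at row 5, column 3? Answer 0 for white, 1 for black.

1

gen 0: ·······
·······
·······
·······
···>···
·······
·······
·······
·······
gen 1: ·······
·······
·······
·······
···█···
···v···
·······
·······
·······
gen 2: ·······
·······
·······
·······
···█···
··<█···
·······
·······
·······
gen 3: ·······
·······
·······
·······
··^█···
··██···
·······
·······
·······
gen 4: ·······
·······
·······
·······
··█>···
··██···
·······
·······
·······
gen 5: ·······
·······
·······
···^···
··█····
··██···
·······
·······
·······
gen 6: ·······
·······
·······
···█>··
··█····
··██···
·······
·······
·······
gen 7: ·······
·······
·······
···██··
··█·v··
··██···
·······
·······
·······
gen 8: ·······
·······
·······
···██··
··█<█··
··██···
·······
·······
·······
gen 9: ·······
·······
·······
···^█··
··███··
··██···
·······
·······
·······
gen 10: ·······
·······
·······
··<·█··
··███··
··██···
·······
·······
·······
gen 11: ·······
·······
··^····
··█·█··
··███··
··██···
·······
·······
·······
gen 12: ·······
·······
··█>···
··█·█··
··███··
··██···
·······
·······
·······
gen 13: ·······
·······
··██···
··█v█··
··███··
··██···
·······
·······
·······
gen 14: ·······
·······
··██···
··<██··
··███··
··██···
·······
·······
·······
gen 15: ·······
·······
··██···
···██··
··v██··
··██···
·······
·······
·······
gen 16: ·······
·······
··██···
···██··
···>█··
··██···
·······
·······
·······
gen 17: ·······
·······
··██···
···^█··
····█··
··██···
·······
·······
·······
gen 18: ·······
·······
··██···
··<·█··
····█··
··██···
·······
·······
·······
gen 19: ·······
·······
··^█···
··█·█··
····█··
··██···
·······
·······
·······
gen 20: ·······
·······
·<·█···
··█·█··
····█··
··██···
·······
·······
·······
gen 21: ·······
·^·····
·█·█···
··█·█··
····█··
··██···
·······
·······
·······
gen 22: ·······
·█>····
·█·█···
··█·█··
····█··
··██···
·······
·······
·······
gen 23: ·······
·██····
·█v█···
··█·█··
····█··
··██···
·······
·······
·······
gen 24: ·······
·██····
·<██···
··█·█··
····█··
··██···
·······
·······
·······
gen 25: ·······
·██····
··██···
·v█·█··
····█··
··██···
·······
·······
·······
gen 26: ·······
·██····
··██···
<██·█··
····█··
··██···
·······
·······
·······
gen 27: ·······
·██····
^·██···
███·█··
····█··
··██···
·······
·······
·······
gen 28: ·······
·██····
█>██···
███·█··
····█··
··██···
·······
·······
·······
gen 29: ·······
·██····
████···
█v█·█··
····█··
··██···
·······
·······
·······
gen 30: ·······
·██····
████···
█·>·█··
····█··
··██···
·······
·······
·······
gen 31: ·······
·██····
██^█···
█···█··
····█··
··██···
·······
·······
·······
gen 32: ·······
·██····
█<·█···
█···█··
····█··
··██···
·······
·······
·······
gen 33: ·······
·██····
█··█···
█v··█··
····█··
··██···
·······
·······
·······
gen 34: ·······
·██····
█··█···
<█··█··
····█··
··██···
·······
·······
·······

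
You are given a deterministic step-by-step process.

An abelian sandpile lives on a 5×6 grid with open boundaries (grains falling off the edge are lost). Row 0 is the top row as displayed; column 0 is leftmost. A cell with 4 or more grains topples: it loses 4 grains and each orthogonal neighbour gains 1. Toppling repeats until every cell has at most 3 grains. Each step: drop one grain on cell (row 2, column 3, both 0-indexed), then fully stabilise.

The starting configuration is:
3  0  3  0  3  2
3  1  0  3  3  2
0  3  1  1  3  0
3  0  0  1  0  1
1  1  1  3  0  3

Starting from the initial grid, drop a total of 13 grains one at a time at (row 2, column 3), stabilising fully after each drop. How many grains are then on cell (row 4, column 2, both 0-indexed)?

2

step 0: 3  0  3  0  3  2
3  1  0  3  3  2
0  3  1  1  3  0
3  0  0  1  0  1
1  1  1  3  0  3
step 1: 3  0  3  0  3  2
3  1  0  3  3  2
0  3  1  2  3  0
3  0  0  1  0  1
1  1  1  3  0  3
step 2: 3  0  3  0  3  2
3  1  0  3  3  2
0  3  1  3  3  0
3  0  0  1  0  1
1  1  1  3  0  3
step 3: 3  0  3  2  0  3
3  1  1  1  2  3
0  3  2  2  1  1
3  0  0  2  1  1
1  1  1  3  0  3
step 4: 3  0  3  2  0  3
3  1  1  1  2  3
0  3  2  3  1  1
3  0  0  2  1  1
1  1  1  3  0  3
step 5: 3  0  3  2  0  3
3  1  1  2  2  3
0  3  3  0  2  1
3  0  0  3  1  1
1  1  1  3  0  3
step 6: 3  0  3  2  0  3
3  1  1  2  2  3
0  3  3  1  2  1
3  0  0  3  1  1
1  1  1  3  0  3
step 7: 3  0  3  2  0  3
3  1  1  2  2  3
0  3  3  2  2  1
3  0  0  3  1  1
1  1  1  3  0  3
step 8: 3  0  3  2  0  3
3  1  1  2  2  3
0  3  3  3  2  1
3  0  0  3  1  1
1  1  1  3  0  3
step 9: 3  0  3  2  0  3
3  2  2  3  2  3
1  0  1  2  3  1
3  1  2  1  2  1
1  1  2  0  1  3
step 10: 3  0  3  2  0  3
3  2  2  3  2  3
1  0  1  3  3  1
3  1  2  1  2  1
1  1  2  0  1  3
step 11: 3  0  3  3  2  0
3  2  3  1  1  1
1  0  2  2  1  3
3  1  2  2  3  1
1  1  2  0  1  3
step 12: 3  0  3  3  2  0
3  2  3  1  1  1
1  0  2  3  1  3
3  1  2  2  3  1
1  1  2  0  1  3
step 13: 3  0  3  3  2  0
3  2  3  2  1  1
1  0  3  0  2  3
3  1  2  3  3  1
1  1  2  0  1  3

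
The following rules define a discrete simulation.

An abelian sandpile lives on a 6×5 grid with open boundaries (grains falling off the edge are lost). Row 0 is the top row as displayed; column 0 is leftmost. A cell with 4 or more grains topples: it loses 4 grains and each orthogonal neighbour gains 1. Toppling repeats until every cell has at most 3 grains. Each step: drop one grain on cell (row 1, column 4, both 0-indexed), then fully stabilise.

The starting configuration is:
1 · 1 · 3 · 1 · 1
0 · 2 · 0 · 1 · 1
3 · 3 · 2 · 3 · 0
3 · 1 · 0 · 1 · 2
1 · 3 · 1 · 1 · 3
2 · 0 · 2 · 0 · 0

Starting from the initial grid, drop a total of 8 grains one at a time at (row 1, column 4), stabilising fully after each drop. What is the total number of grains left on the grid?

k=0  1 · 1 · 3 · 1 · 1
0 · 2 · 0 · 1 · 1
3 · 3 · 2 · 3 · 0
3 · 1 · 0 · 1 · 2
1 · 3 · 1 · 1 · 3
2 · 0 · 2 · 0 · 0
k=1  1 · 1 · 3 · 1 · 1
0 · 2 · 0 · 1 · 2
3 · 3 · 2 · 3 · 0
3 · 1 · 0 · 1 · 2
1 · 3 · 1 · 1 · 3
2 · 0 · 2 · 0 · 0
k=2  1 · 1 · 3 · 1 · 1
0 · 2 · 0 · 1 · 3
3 · 3 · 2 · 3 · 0
3 · 1 · 0 · 1 · 2
1 · 3 · 1 · 1 · 3
2 · 0 · 2 · 0 · 0
k=3  1 · 1 · 3 · 1 · 2
0 · 2 · 0 · 2 · 0
3 · 3 · 2 · 3 · 1
3 · 1 · 0 · 1 · 2
1 · 3 · 1 · 1 · 3
2 · 0 · 2 · 0 · 0
k=4  1 · 1 · 3 · 1 · 2
0 · 2 · 0 · 2 · 1
3 · 3 · 2 · 3 · 1
3 · 1 · 0 · 1 · 2
1 · 3 · 1 · 1 · 3
2 · 0 · 2 · 0 · 0
k=5  1 · 1 · 3 · 1 · 2
0 · 2 · 0 · 2 · 2
3 · 3 · 2 · 3 · 1
3 · 1 · 0 · 1 · 2
1 · 3 · 1 · 1 · 3
2 · 0 · 2 · 0 · 0
k=6  1 · 1 · 3 · 1 · 2
0 · 2 · 0 · 2 · 3
3 · 3 · 2 · 3 · 1
3 · 1 · 0 · 1 · 2
1 · 3 · 1 · 1 · 3
2 · 0 · 2 · 0 · 0
k=7  1 · 1 · 3 · 1 · 3
0 · 2 · 0 · 3 · 0
3 · 3 · 2 · 3 · 2
3 · 1 · 0 · 1 · 2
1 · 3 · 1 · 1 · 3
2 · 0 · 2 · 0 · 0
k=8  1 · 1 · 3 · 1 · 3
0 · 2 · 0 · 3 · 1
3 · 3 · 2 · 3 · 2
3 · 1 · 0 · 1 · 2
1 · 3 · 1 · 1 · 3
2 · 0 · 2 · 0 · 0

48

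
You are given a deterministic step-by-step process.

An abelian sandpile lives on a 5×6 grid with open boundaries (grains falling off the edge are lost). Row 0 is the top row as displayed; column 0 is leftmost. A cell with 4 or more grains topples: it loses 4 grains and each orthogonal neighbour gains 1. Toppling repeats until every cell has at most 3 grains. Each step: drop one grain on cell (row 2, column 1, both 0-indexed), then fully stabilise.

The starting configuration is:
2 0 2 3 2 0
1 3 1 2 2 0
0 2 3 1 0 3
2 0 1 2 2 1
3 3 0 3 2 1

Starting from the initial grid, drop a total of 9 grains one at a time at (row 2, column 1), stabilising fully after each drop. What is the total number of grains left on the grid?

56

step 0: 2 0 2 3 2 0
1 3 1 2 2 0
0 2 3 1 0 3
2 0 1 2 2 1
3 3 0 3 2 1
step 1: 2 0 2 3 2 0
1 3 1 2 2 0
0 3 3 1 0 3
2 0 1 2 2 1
3 3 0 3 2 1
step 2: 2 1 2 3 2 0
2 0 3 2 2 0
1 2 0 2 0 3
2 1 2 2 2 1
3 3 0 3 2 1
step 3: 2 1 2 3 2 0
2 0 3 2 2 0
1 3 0 2 0 3
2 1 2 2 2 1
3 3 0 3 2 1
step 4: 2 1 2 3 2 0
2 1 3 2 2 0
2 0 1 2 0 3
2 2 2 2 2 1
3 3 0 3 2 1
step 5: 2 1 2 3 2 0
2 1 3 2 2 0
2 1 1 2 0 3
2 2 2 2 2 1
3 3 0 3 2 1
step 6: 2 1 2 3 2 0
2 1 3 2 2 0
2 2 1 2 0 3
2 2 2 2 2 1
3 3 0 3 2 1
step 7: 2 1 2 3 2 0
2 1 3 2 2 0
2 3 1 2 0 3
2 2 2 2 2 1
3 3 0 3 2 1
step 8: 2 1 2 3 2 0
2 2 3 2 2 0
3 0 2 2 0 3
2 3 2 2 2 1
3 3 0 3 2 1
step 9: 2 1 2 3 2 0
2 2 3 2 2 0
3 1 2 2 0 3
2 3 2 2 2 1
3 3 0 3 2 1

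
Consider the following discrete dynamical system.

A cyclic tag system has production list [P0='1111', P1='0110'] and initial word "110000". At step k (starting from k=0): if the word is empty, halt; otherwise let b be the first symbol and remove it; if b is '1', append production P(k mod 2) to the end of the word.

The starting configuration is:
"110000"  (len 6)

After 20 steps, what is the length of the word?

38

gen 0: "110000"  (len 6)
gen 1: "100001111"  (len 9)
gen 2: "000011110110"  (len 12)
gen 3: "00011110110"  (len 11)
gen 4: "0011110110"  (len 10)
gen 5: "011110110"  (len 9)
gen 6: "11110110"  (len 8)
gen 7: "11101101111"  (len 11)
gen 8: "11011011110110"  (len 14)
gen 9: "10110111101101111"  (len 17)
gen 10: "01101111011011110110"  (len 20)
gen 11: "1101111011011110110"  (len 19)
gen 12: "1011110110111101100110"  (len 22)
gen 13: "0111101101111011001101111"  (len 25)
gen 14: "111101101111011001101111"  (len 24)
gen 15: "111011011110110011011111111"  (len 27)
gen 16: "110110111101100110111111110110"  (len 30)
gen 17: "101101111011001101111111101101111"  (len 33)
gen 18: "011011110110011011111111011011110110"  (len 36)
gen 19: "11011110110011011111111011011110110"  (len 35)
gen 20: "10111101100110111111110110111101100110"  (len 38)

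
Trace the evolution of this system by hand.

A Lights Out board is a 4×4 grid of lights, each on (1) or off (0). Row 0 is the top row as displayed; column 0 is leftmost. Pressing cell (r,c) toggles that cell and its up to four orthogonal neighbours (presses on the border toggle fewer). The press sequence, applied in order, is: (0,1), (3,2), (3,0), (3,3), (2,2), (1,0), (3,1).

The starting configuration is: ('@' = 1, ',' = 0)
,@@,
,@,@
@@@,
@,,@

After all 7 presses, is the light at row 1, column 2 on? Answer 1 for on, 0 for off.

0) ,@@,
,@,@
@@@,
@,,@
1) @,,,
,,,@
@@@,
@,,@
2) @,,,
,,,@
@@,,
@@@,
3) @,,,
,,,@
,@,,
,,@,
4) @,,,
,,,@
,@,@
,,,@
5) @,,,
,,@@
,,@,
,,@@
6) ,,,,
@@@@
@,@,
,,@@
7) ,,,,
@@@@
@@@,
@@,@

1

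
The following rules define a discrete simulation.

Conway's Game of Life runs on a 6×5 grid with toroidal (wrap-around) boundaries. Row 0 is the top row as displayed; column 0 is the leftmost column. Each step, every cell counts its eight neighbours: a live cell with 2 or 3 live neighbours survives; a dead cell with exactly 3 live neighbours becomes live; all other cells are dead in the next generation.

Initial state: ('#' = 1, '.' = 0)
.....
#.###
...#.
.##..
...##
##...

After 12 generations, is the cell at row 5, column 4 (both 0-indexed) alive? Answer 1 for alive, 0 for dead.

1

step 0: .....
#.###
...#.
.##..
...##
##...
step 1: ..##.
..###
#....
..#.#
...##
#...#
step 2: ###..
.##.#
###..
#...#
.....
#.#..
step 3: ....#
....#
..#..
#...#
##..#
#.#..
step 4: #..##
...#.
#..##
...##
...#.
...#.
step 5: ..##.
..#..
#.#..
#.#..
..##.
..##.
step 6: .#...
..#..
..##.
..#.#
....#
.#..#
step 7: ###..
.###.
.##..
..#.#
....#
.....
step 8: #..#.
...#.
#....
###..
...#.
##...
step 9: ###..
.....
#.#.#
###.#
....#
###..
step 10: #.#..
..###
..#.#
..#..
....#
..###
step 11: #....
#.#.#
.##.#
.....
..#.#
###.#
step 12: ..#..
..#.#
.##.#
###..
..#.#
..#.#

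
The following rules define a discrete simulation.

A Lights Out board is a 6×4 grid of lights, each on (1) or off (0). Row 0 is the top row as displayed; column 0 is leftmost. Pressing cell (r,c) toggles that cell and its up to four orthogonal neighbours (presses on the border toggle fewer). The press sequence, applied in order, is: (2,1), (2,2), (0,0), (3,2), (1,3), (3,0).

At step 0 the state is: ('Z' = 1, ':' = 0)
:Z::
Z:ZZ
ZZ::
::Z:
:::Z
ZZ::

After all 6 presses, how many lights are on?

16

step 0: :Z::
Z:ZZ
ZZ::
::Z:
:::Z
ZZ::
step 1: :Z::
ZZZZ
::Z:
:ZZ:
:::Z
ZZ::
step 2: :Z::
ZZ:Z
:Z:Z
:Z::
:::Z
ZZ::
step 3: Z:::
:Z:Z
:Z:Z
:Z::
:::Z
ZZ::
step 4: Z:::
:Z:Z
:ZZZ
::ZZ
::ZZ
ZZ::
step 5: Z::Z
:ZZ:
:ZZ:
::ZZ
::ZZ
ZZ::
step 6: Z::Z
:ZZ:
ZZZ:
ZZZZ
Z:ZZ
ZZ::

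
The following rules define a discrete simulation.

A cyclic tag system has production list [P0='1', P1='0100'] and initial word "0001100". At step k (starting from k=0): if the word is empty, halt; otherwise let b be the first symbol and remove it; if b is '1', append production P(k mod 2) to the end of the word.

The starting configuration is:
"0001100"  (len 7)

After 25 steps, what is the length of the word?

0) "0001100"  (len 7)
1) "001100"  (len 6)
2) "01100"  (len 5)
3) "1100"  (len 4)
4) "1000100"  (len 7)
5) "0001001"  (len 7)
6) "001001"  (len 6)
7) "01001"  (len 5)
8) "1001"  (len 4)
9) "0011"  (len 4)
10) "011"  (len 3)
11) "11"  (len 2)
12) "10100"  (len 5)
13) "01001"  (len 5)
14) "1001"  (len 4)
15) "0011"  (len 4)
16) "011"  (len 3)
17) "11"  (len 2)
18) "10100"  (len 5)
19) "01001"  (len 5)
20) "1001"  (len 4)
21) "0011"  (len 4)
22) "011"  (len 3)
23) "11"  (len 2)
24) "10100"  (len 5)
25) "01001"  (len 5)

5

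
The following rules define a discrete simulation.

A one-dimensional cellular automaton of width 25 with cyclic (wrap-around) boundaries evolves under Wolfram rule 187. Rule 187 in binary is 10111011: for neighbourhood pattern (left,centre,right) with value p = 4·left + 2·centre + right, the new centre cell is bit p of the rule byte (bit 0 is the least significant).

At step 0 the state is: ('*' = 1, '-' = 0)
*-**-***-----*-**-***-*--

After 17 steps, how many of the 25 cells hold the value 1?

step 0: *-**-***-----*-**-***-*--
step 1: -**-***-*****-**-***-*-**
step 2: **-***-*****-**-***-*-**-
step 3: *-***-*****-**-***-*-**-*
step 4: -***-*****-**-***-*-**-**
step 5: ***-*****-**-***-*-**-**-
step 6: **-*****-**-***-*-**-**-*
step 7: *-*****-**-***-*-**-**-**
step 8: -*****-**-***-*-**-**-***
step 9: *****-**-***-*-**-**-***-
step 10: ****-**-***-*-**-**-***-*
step 11: ***-**-***-*-**-**-***-**
step 12: **-**-***-*-**-**-***-***
step 13: *-**-***-*-**-**-***-****
step 14: -**-***-*-**-**-***-*****
step 15: **-***-*-**-**-***-*****-
step 16: *-***-*-**-**-***-*****-*
step 17: -***-*-**-**-***-*****-**

18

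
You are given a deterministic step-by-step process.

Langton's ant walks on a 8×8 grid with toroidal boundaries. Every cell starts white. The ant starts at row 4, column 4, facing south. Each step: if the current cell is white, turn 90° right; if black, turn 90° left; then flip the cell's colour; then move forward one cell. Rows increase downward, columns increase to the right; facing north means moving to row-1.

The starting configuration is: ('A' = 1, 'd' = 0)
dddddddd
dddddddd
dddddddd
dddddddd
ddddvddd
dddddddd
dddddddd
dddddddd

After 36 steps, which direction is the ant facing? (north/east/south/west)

north

step 0: dddddddd
dddddddd
dddddddd
dddddddd
ddddvddd
dddddddd
dddddddd
dddddddd
step 1: dddddddd
dddddddd
dddddddd
dddddddd
ddd<Addd
dddddddd
dddddddd
dddddddd
step 2: dddddddd
dddddddd
dddddddd
ddd^dddd
dddAAddd
dddddddd
dddddddd
dddddddd
step 3: dddddddd
dddddddd
dddddddd
dddA>ddd
dddAAddd
dddddddd
dddddddd
dddddddd
step 4: dddddddd
dddddddd
dddddddd
dddAAddd
dddAvddd
dddddddd
dddddddd
dddddddd
step 5: dddddddd
dddddddd
dddddddd
dddAAddd
dddAd>dd
dddddddd
dddddddd
dddddddd
step 6: dddddddd
dddddddd
dddddddd
dddAAddd
dddAdAdd
dddddvdd
dddddddd
dddddddd
step 7: dddddddd
dddddddd
dddddddd
dddAAddd
dddAdAdd
dddd<Add
dddddddd
dddddddd
step 8: dddddddd
dddddddd
dddddddd
dddAAddd
dddA^Add
ddddAAdd
dddddddd
dddddddd
step 9: dddddddd
dddddddd
dddddddd
dddAAddd
dddAA>dd
ddddAAdd
dddddddd
dddddddd
step 10: dddddddd
dddddddd
dddddddd
dddAA^dd
dddAAddd
ddddAAdd
dddddddd
dddddddd
step 11: dddddddd
dddddddd
dddddddd
dddAAA>d
dddAAddd
ddddAAdd
dddddddd
dddddddd
step 12: dddddddd
dddddddd
dddddddd
dddAAAAd
dddAAdvd
ddddAAdd
dddddddd
dddddddd
step 13: dddddddd
dddddddd
dddddddd
dddAAAAd
dddAA<Ad
ddddAAdd
dddddddd
dddddddd
step 14: dddddddd
dddddddd
dddddddd
dddAA^Ad
dddAAAAd
ddddAAdd
dddddddd
dddddddd
step 15: dddddddd
dddddddd
dddddddd
dddA<dAd
dddAAAAd
ddddAAdd
dddddddd
dddddddd
step 16: dddddddd
dddddddd
dddddddd
dddAddAd
dddAvAAd
ddddAAdd
dddddddd
dddddddd
step 17: dddddddd
dddddddd
dddddddd
dddAddAd
dddAd>Ad
ddddAAdd
dddddddd
dddddddd
step 18: dddddddd
dddddddd
dddddddd
dddAd^Ad
dddAddAd
ddddAAdd
dddddddd
dddddddd
step 19: dddddddd
dddddddd
dddddddd
dddAdA>d
dddAddAd
ddddAAdd
dddddddd
dddddddd
step 20: dddddddd
dddddddd
dddddd^d
dddAdAdd
dddAddAd
ddddAAdd
dddddddd
dddddddd
step 21: dddddddd
dddddddd
ddddddA>
dddAdAdd
dddAddAd
ddddAAdd
dddddddd
dddddddd
step 22: dddddddd
dddddddd
ddddddAA
dddAdAdv
dddAddAd
ddddAAdd
dddddddd
dddddddd
step 23: dddddddd
dddddddd
ddddddAA
dddAdA<A
dddAddAd
ddddAAdd
dddddddd
dddddddd
step 24: dddddddd
dddddddd
dddddd^A
dddAdAAA
dddAddAd
ddddAAdd
dddddddd
dddddddd
step 25: dddddddd
dddddddd
ddddd<dA
dddAdAAA
dddAddAd
ddddAAdd
dddddddd
dddddddd
step 26: dddddddd
ddddd^dd
dddddAdA
dddAdAAA
dddAddAd
ddddAAdd
dddddddd
dddddddd
step 27: dddddddd
dddddA>d
dddddAdA
dddAdAAA
dddAddAd
ddddAAdd
dddddddd
dddddddd
step 28: dddddddd
dddddAAd
dddddAvA
dddAdAAA
dddAddAd
ddddAAdd
dddddddd
dddddddd
step 29: dddddddd
dddddAAd
ddddd<AA
dddAdAAA
dddAddAd
ddddAAdd
dddddddd
dddddddd
step 30: dddddddd
dddddAAd
ddddddAA
dddAdvAA
dddAddAd
ddddAAdd
dddddddd
dddddddd
step 31: dddddddd
dddddAAd
ddddddAA
dddAdd>A
dddAddAd
ddddAAdd
dddddddd
dddddddd
step 32: dddddddd
dddddAAd
dddddd^A
dddAdddA
dddAddAd
ddddAAdd
dddddddd
dddddddd
step 33: dddddddd
dddddAAd
ddddd<dA
dddAdddA
dddAddAd
ddddAAdd
dddddddd
dddddddd
step 34: dddddddd
ddddd^Ad
dddddAdA
dddAdddA
dddAddAd
ddddAAdd
dddddddd
dddddddd
step 35: dddddddd
dddd<dAd
dddddAdA
dddAdddA
dddAddAd
ddddAAdd
dddddddd
dddddddd
step 36: dddd^ddd
ddddAdAd
dddddAdA
dddAdddA
dddAddAd
ddddAAdd
dddddddd
dddddddd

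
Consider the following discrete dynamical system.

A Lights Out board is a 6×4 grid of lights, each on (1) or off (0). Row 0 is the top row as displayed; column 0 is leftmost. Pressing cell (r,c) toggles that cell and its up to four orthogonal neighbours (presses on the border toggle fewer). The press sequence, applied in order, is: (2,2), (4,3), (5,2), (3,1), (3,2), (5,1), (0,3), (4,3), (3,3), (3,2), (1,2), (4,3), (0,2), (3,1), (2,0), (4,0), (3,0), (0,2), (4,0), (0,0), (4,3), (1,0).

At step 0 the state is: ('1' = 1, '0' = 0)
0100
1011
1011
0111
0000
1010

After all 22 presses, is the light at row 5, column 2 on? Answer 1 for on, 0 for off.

0) 0100
1011
1011
0111
0000
1010
1) 0100
1001
1100
0101
0000
1010
2) 0100
1001
1100
0100
0011
1011
3) 0100
1001
1100
0100
0001
1100
4) 0100
1001
1000
1010
0101
1100
5) 0100
1001
1010
1101
0111
1100
6) 0100
1001
1010
1101
0011
0010
7) 0111
1000
1010
1101
0011
0010
8) 0111
1000
1010
1100
0000
0011
9) 0111
1000
1011
1111
0001
0011
10) 0111
1000
1001
1000
0011
0011
11) 0101
1111
1011
1000
0011
0011
12) 0101
1111
1011
1001
0000
0010
13) 0010
1101
1011
1001
0000
0010
14) 0010
1101
1111
0111
0100
0010
15) 0010
0101
0011
1111
0100
0010
16) 0010
0101
0011
0111
1000
1010
17) 0010
0101
1011
1011
0000
1010
18) 0101
0111
1011
1011
0000
1010
19) 0101
0111
1011
0011
1100
0010
20) 1001
1111
1011
0011
1100
0010
21) 1001
1111
1011
0010
1111
0011
22) 0001
0011
0011
0010
1111
0011

1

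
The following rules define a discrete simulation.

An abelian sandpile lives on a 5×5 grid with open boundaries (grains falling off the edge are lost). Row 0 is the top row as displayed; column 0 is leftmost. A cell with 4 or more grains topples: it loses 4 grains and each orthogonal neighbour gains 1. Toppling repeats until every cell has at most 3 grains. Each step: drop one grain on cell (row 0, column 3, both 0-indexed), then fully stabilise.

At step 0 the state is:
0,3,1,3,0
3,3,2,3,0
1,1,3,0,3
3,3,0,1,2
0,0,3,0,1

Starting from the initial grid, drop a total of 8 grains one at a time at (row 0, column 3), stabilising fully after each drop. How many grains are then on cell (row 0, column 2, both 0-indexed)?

2

[0] 0,3,1,3,0
3,3,2,3,0
1,1,3,0,3
3,3,0,1,2
0,0,3,0,1
[1] 0,3,2,1,1
3,3,3,0,1
1,1,3,1,3
3,3,0,1,2
0,0,3,0,1
[2] 0,3,2,2,1
3,3,3,0,1
1,1,3,1,3
3,3,0,1,2
0,0,3,0,1
[3] 0,3,2,3,1
3,3,3,0,1
1,1,3,1,3
3,3,0,1,2
0,0,3,0,1
[4] 0,3,3,0,2
3,3,3,1,1
1,1,3,1,3
3,3,0,1,2
0,0,3,0,1
[5] 0,3,3,1,2
3,3,3,1,1
1,1,3,1,3
3,3,0,1,2
0,0,3,0,1
[6] 0,3,3,2,2
3,3,3,1,1
1,1,3,1,3
3,3,0,1,2
0,0,3,0,1
[7] 0,3,3,3,2
3,3,3,1,1
1,1,3,1,3
3,3,0,1,2
0,0,3,0,1
[8] 2,1,2,1,3
0,2,2,3,1
2,3,0,2,3
3,3,1,1,2
0,0,3,0,1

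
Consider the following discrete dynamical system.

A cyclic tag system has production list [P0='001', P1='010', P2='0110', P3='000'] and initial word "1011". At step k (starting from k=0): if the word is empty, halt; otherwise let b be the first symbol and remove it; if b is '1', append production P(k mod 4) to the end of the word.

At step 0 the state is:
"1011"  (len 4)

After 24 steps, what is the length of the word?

k=0  "1011"  (len 4)
k=1  "011001"  (len 6)
k=2  "11001"  (len 5)
k=3  "10010110"  (len 8)
k=4  "0010110000"  (len 10)
k=5  "010110000"  (len 9)
k=6  "10110000"  (len 8)
k=7  "01100000110"  (len 11)
k=8  "1100000110"  (len 10)
k=9  "100000110001"  (len 12)
k=10  "00000110001010"  (len 14)
k=11  "0000110001010"  (len 13)
k=12  "000110001010"  (len 12)
k=13  "00110001010"  (len 11)
k=14  "0110001010"  (len 10)
k=15  "110001010"  (len 9)
k=16  "10001010000"  (len 11)
k=17  "0001010000001"  (len 13)
k=18  "001010000001"  (len 12)
k=19  "01010000001"  (len 11)
k=20  "1010000001"  (len 10)
k=21  "010000001001"  (len 12)
k=22  "10000001001"  (len 11)
k=23  "00000010010110"  (len 14)
k=24  "0000010010110"  (len 13)

13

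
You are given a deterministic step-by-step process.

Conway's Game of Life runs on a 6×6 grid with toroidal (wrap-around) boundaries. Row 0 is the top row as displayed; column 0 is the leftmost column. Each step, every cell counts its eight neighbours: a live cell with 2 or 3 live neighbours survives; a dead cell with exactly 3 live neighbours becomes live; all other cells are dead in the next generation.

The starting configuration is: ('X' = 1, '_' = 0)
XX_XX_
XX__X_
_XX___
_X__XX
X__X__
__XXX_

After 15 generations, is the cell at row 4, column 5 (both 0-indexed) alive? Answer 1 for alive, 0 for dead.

1

step 0: XX_XX_
XX__X_
_XX___
_X__XX
X__X__
__XXX_
step 1: X_____
____X_
__XXX_
_X_XXX
XX____
X_____
step 2: _____X
____XX
__X___
_X___X
_XX_X_
X____X
step 3: ______
____XX
X___XX
XX_X__
_XX_X_
XX__XX
step 4: ______
X___X_
_X_X__
___X__
____X_
XXXXXX
step 5: __X___
______
__XXX_
__XXX_
XX____
XXXXXX
step 6: X_X_XX
__X___
__X_X_
____XX
______
___XXX
step 7: XXX___
__X_X_
____XX
___XXX
___X__
X__X__
step 8: X_X__X
X_X_X_
______
___X_X
__XX_X
X__X__
step 9: X_X_X_
X__X__
___XXX
__XX__
X_XX_X
X__X__
step 10: X_X_X_
XXX___
_____X
XX____
X____X
X_____
step 11: X_XX__
X_XX__
__X__X
_X____
_____X
X_____
step 12: X_XX_X
X___XX
X_XX__
X_____
X_____
XX___X
step 13: __XX__
______
X__XX_
X____X
______
__X_X_
step 14: __XX__
__X_X_
X___X_
X___XX
_____X
__X___
step 15: _XX___
_XX_XX
XX__X_
X___X_
X___XX
__XX__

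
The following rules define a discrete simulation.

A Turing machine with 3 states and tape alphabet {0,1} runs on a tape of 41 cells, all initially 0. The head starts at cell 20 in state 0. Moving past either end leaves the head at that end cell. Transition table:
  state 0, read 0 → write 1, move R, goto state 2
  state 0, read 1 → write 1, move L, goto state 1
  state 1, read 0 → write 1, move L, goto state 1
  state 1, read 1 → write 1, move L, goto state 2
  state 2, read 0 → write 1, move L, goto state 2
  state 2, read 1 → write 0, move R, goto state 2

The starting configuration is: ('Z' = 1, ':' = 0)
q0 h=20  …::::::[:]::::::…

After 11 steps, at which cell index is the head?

k=0  q0 h=20  …::::::[:]::::::…
k=1  q2 h=21  …:::::Z[:]::::::…
k=2  q2 h=20  …::::::[Z]Z:::::…
k=3  q2 h=21  …::::::[Z]::::::…
k=4  q2 h=22  …::::::[:]::::::…
k=5  q2 h=21  …::::::[:]Z:::::…
k=6  q2 h=20  …::::::[:]ZZ::::…
k=7  q2 h=19  …::::::[:]ZZZ:::…
k=8  q2 h=18  …::::::[:]ZZZZ::…
k=9  q2 h=17  …::::::[:]ZZZZZ:…
k=10  q2 h=16  …::::::[:]ZZZZZZ…
k=11  q2 h=15  …::::::[:]ZZZZZZ…

15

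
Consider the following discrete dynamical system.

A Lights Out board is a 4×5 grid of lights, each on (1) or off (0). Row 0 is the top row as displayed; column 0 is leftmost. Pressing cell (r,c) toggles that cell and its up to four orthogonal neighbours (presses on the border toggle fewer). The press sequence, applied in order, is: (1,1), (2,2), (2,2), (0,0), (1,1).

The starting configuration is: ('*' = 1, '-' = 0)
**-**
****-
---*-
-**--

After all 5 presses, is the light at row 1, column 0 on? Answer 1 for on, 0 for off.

0

t=0: **-**
****-
---*-
-**--
t=1: *--**
---*-
-*-*-
-**--
t=2: *--**
--**-
--*--
-*---
t=3: *--**
---*-
-*-*-
-**--
t=4: -*-**
*--*-
-*-*-
-**--
t=5: ---**
-***-
---*-
-**--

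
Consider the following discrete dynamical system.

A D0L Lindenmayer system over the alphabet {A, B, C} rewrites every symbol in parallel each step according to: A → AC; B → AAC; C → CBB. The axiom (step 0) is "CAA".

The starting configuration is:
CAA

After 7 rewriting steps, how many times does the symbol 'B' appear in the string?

718

k=0  CAA
k=1  CBBACAC
k=2  CBBAACAACACCBBACCBB
k=3  CBBAACAACACACCBBACACCBBACCBBCBBAACAACACCBBCBBAACAAC
k=4  CBBAACAACACACCBBACACCBBACCBBACCBBCBBAACAACACCBBACCBBCBBAAC…BAACAACACACCBBACACCBBACCBBCBBAACAACCBBAACAACACACCBBACACCBB  (len 135)
k=5  CBBAACAACACACCBBACACCBBACCBBACCBBCBBAACAACACCBBACCBBCBBAAC…AACAACACACCBBACACCBBACCBBACCBBCBBAACAACACCBBACCBBCBBAACAAC  (len 359)
k=6  CBBAACAACACACCBBACACCBBACCBBACCBBCBBAACAACACCBBACCBBCBBAAC…ACACCBBACCBBCBBAACAACACCBBCBBAACAACCBBAACAACACACCBBACACCBB  (len 955)
k=7  CBBAACAACACACCBBACACCBBACCBBACCBBCBBAACAACACCBBACCBBCBBAAC…AACAACACACCBBACACCBBACCBBACCBBCBBAACAACACCBBACCBBCBBAACAAC  (len 2539)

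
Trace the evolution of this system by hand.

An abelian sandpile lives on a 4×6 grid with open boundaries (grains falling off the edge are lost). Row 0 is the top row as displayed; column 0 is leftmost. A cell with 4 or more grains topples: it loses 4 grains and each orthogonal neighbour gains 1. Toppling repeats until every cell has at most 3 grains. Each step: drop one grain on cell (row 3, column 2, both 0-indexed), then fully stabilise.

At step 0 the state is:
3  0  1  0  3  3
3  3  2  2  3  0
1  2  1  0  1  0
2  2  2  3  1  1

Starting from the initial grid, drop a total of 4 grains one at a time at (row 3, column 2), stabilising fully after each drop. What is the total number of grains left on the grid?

gen 0: 3  0  1  0  3  3
3  3  2  2  3  0
1  2  1  0  1  0
2  2  2  3  1  1
gen 1: 3  0  1  0  3  3
3  3  2  2  3  0
1  2  1  0  1  0
2  2  3  3  1  1
gen 2: 3  0  1  0  3  3
3  3  2  2  3  0
1  2  2  1  1  0
2  3  1  0  2  1
gen 3: 3  0  1  0  3  3
3  3  2  2  3  0
1  2  2  1  1  0
2  3  2  0  2  1
gen 4: 3  0  1  0  3  3
3  3  2  2  3  0
1  2  2  1  1  0
2  3  3  0  2  1

41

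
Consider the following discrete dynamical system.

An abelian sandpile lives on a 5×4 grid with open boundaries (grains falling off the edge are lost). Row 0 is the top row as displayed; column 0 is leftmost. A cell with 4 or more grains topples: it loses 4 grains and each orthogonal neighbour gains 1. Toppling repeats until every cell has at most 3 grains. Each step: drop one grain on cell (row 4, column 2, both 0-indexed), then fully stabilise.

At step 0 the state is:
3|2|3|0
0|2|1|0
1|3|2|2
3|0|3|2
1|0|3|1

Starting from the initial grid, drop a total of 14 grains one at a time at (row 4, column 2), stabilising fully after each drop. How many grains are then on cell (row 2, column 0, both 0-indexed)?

3

step 0: 3|2|3|0
0|2|1|0
1|3|2|2
3|0|3|2
1|0|3|1
step 1: 3|2|3|0
0|2|1|0
1|3|3|2
3|1|0|3
1|1|1|2
step 2: 3|2|3|0
0|2|1|0
1|3|3|2
3|1|0|3
1|1|2|2
step 3: 3|2|3|0
0|2|1|0
1|3|3|2
3|1|0|3
1|1|3|2
step 4: 3|2|3|0
0|2|1|0
1|3|3|2
3|1|1|3
1|2|0|3
step 5: 3|2|3|0
0|2|1|0
1|3|3|2
3|1|1|3
1|2|1|3
step 6: 3|2|3|0
0|2|1|0
1|3|3|2
3|1|1|3
1|2|2|3
step 7: 3|2|3|0
0|2|1|0
1|3|3|2
3|1|1|3
1|2|3|3
step 8: 3|2|3|0
0|2|1|0
1|3|3|3
3|1|3|0
1|3|1|1
step 9: 3|2|3|0
0|2|1|0
1|3|3|3
3|1|3|0
1|3|2|1
step 10: 3|2|3|0
0|2|1|0
1|3|3|3
3|1|3|0
1|3|3|1
step 11: 3|2|3|0
0|3|2|1
3|1|2|0
0|1|2|2
3|1|2|2
step 12: 3|2|3|0
0|3|2|1
3|1|2|0
0|1|2|2
3|1|3|2
step 13: 3|2|3|0
0|3|2|1
3|1|2|0
0|1|3|2
3|2|0|3
step 14: 3|2|3|0
0|3|2|1
3|1|2|0
0|1|3|2
3|2|1|3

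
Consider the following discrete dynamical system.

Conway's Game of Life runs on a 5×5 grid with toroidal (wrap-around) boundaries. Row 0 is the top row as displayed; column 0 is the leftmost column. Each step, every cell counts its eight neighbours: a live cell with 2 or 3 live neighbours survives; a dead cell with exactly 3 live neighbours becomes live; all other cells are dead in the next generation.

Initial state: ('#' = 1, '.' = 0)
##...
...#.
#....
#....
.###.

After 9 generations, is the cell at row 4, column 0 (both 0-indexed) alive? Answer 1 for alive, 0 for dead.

k=0  ##...
...#.
#....
#....
.###.
k=1  ##.##
##..#
....#
#.#.#
..#.#
k=2  .....
.##..
.....
##..#
..#..
k=3  .##..
.....
..#..
##...
##...
k=4  ###..
.##..
.#...
#.#..
.....
k=5  #.#..
.....
#....
.#...
#.#..
k=6  .....
.#...
.....
##...
#.#..
k=7  .#...
.....
##...
##...
#....
k=8  .....
##...
##...
....#
#....
k=9  ##...
##...
.#..#
.#..#
.....

0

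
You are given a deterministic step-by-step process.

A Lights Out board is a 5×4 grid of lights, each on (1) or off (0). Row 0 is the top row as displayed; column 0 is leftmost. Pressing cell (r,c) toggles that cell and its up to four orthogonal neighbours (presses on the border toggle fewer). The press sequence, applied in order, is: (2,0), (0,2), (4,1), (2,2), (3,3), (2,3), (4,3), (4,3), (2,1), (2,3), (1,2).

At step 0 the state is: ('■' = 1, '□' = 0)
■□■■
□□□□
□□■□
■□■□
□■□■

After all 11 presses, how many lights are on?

0) ■□■■
□□□□
□□■□
■□■□
□■□■
1) ■□■■
■□□□
■■■□
□□■□
□■□■
2) ■■□□
■□■□
■■■□
□□■□
□■□■
3) ■■□□
■□■□
■■■□
□■■□
■□■■
4) ■■□□
■□□□
■□□■
□■□□
■□■■
5) ■■□□
■□□□
■□□□
□■■■
■□■□
6) ■■□□
■□□■
■□■■
□■■□
■□■□
7) ■■□□
■□□■
■□■■
□■■■
■□□■
8) ■■□□
■□□■
■□■■
□■■□
■□■□
9) ■■□□
■■□■
□■□■
□□■□
■□■□
10) ■■□□
■■□□
□■■□
□□■■
■□■□
11) ■■■□
■□■■
□■□□
□□■■
■□■□

11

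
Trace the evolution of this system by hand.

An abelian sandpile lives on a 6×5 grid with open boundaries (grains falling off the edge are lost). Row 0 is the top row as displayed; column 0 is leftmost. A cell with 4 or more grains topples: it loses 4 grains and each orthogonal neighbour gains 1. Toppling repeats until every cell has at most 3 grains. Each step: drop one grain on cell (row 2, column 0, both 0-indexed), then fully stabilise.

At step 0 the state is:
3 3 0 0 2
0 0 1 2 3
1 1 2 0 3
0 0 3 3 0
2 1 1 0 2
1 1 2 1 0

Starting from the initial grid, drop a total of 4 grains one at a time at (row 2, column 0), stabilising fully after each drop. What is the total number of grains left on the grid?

41

0) 3 3 0 0 2
0 0 1 2 3
1 1 2 0 3
0 0 3 3 0
2 1 1 0 2
1 1 2 1 0
1) 3 3 0 0 2
0 0 1 2 3
2 1 2 0 3
0 0 3 3 0
2 1 1 0 2
1 1 2 1 0
2) 3 3 0 0 2
0 0 1 2 3
3 1 2 0 3
0 0 3 3 0
2 1 1 0 2
1 1 2 1 0
3) 3 3 0 0 2
1 0 1 2 3
0 2 2 0 3
1 0 3 3 0
2 1 1 0 2
1 1 2 1 0
4) 3 3 0 0 2
1 0 1 2 3
1 2 2 0 3
1 0 3 3 0
2 1 1 0 2
1 1 2 1 0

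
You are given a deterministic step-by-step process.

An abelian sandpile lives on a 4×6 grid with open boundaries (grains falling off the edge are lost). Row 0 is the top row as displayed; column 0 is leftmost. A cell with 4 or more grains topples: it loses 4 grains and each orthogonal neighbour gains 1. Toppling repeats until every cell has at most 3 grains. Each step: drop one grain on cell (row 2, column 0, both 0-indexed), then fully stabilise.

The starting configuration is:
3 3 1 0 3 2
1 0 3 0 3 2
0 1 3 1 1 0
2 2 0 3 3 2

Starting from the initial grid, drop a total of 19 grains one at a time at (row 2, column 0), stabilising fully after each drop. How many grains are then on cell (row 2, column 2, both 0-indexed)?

t=0: 3 3 1 0 3 2
1 0 3 0 3 2
0 1 3 1 1 0
2 2 0 3 3 2
t=1: 3 3 1 0 3 2
1 0 3 0 3 2
1 1 3 1 1 0
2 2 0 3 3 2
t=2: 3 3 1 0 3 2
1 0 3 0 3 2
2 1 3 1 1 0
2 2 0 3 3 2
t=3: 3 3 1 0 3 2
1 0 3 0 3 2
3 1 3 1 1 0
2 2 0 3 3 2
t=4: 3 3 1 0 3 2
2 0 3 0 3 2
0 2 3 1 1 0
3 2 0 3 3 2
t=5: 3 3 1 0 3 2
2 0 3 0 3 2
1 2 3 1 1 0
3 2 0 3 3 2
t=6: 3 3 1 0 3 2
2 0 3 0 3 2
2 2 3 1 1 0
3 2 0 3 3 2
t=7: 3 3 1 0 3 2
2 0 3 0 3 2
3 2 3 1 1 0
3 2 0 3 3 2
t=8: 3 3 1 0 3 2
3 0 3 0 3 2
1 3 3 1 1 0
0 3 0 3 3 2
t=9: 3 3 1 0 3 2
3 0 3 0 3 2
2 3 3 1 1 0
0 3 0 3 3 2
t=10: 3 3 1 0 3 2
3 0 3 0 3 2
3 3 3 1 1 0
0 3 0 3 3 2
t=11: 1 1 3 0 3 2
2 0 1 1 3 2
2 3 1 2 1 0
2 0 2 3 3 2
t=12: 1 1 3 0 3 2
2 0 1 1 3 2
3 3 1 2 1 0
2 0 2 3 3 2
t=13: 1 1 3 0 3 2
3 1 1 1 3 2
1 0 2 2 1 0
3 1 2 3 3 2
t=14: 1 1 3 0 3 2
3 1 1 1 3 2
2 0 2 2 1 0
3 1 2 3 3 2
t=15: 1 1 3 0 3 2
3 1 1 1 3 2
3 0 2 2 1 0
3 1 2 3 3 2
t=16: 2 1 3 0 3 2
0 2 1 1 3 2
2 1 2 2 1 0
0 2 2 3 3 2
t=17: 2 1 3 0 3 2
0 2 1 1 3 2
3 1 2 2 1 0
0 2 2 3 3 2
t=18: 2 1 3 0 3 2
1 2 1 1 3 2
0 2 2 2 1 0
1 2 2 3 3 2
t=19: 2 1 3 0 3 2
1 2 1 1 3 2
1 2 2 2 1 0
1 2 2 3 3 2

2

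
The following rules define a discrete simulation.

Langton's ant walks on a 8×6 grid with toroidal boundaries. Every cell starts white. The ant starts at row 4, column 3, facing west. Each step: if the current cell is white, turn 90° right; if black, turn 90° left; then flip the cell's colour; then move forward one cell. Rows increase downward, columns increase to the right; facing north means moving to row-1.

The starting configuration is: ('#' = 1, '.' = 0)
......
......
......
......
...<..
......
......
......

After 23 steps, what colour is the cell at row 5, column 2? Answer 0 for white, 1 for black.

1

t=0: ......
......
......
......
...<..
......
......
......
t=1: ......
......
......
...^..
...#..
......
......
......
t=2: ......
......
......
...#>.
...#..
......
......
......
t=3: ......
......
......
...##.
...#v.
......
......
......
t=4: ......
......
......
...##.
...<#.
......
......
......
t=5: ......
......
......
...##.
....#.
...v..
......
......
t=6: ......
......
......
...##.
....#.
..<#..
......
......
t=7: ......
......
......
...##.
..^.#.
..##..
......
......
t=8: ......
......
......
...##.
..#>#.
..##..
......
......
t=9: ......
......
......
...##.
..###.
..#v..
......
......
t=10: ......
......
......
...##.
..###.
..#.>.
......
......
t=11: ......
......
......
...##.
..###.
..#.#.
....v.
......
t=12: ......
......
......
...##.
..###.
..#.#.
...<#.
......
t=13: ......
......
......
...##.
..###.
..#^#.
...##.
......
t=14: ......
......
......
...##.
..###.
..##>.
...##.
......
t=15: ......
......
......
...##.
..##^.
..##..
...##.
......
t=16: ......
......
......
...##.
..#<..
..##..
...##.
......
t=17: ......
......
......
...##.
..#...
..#v..
...##.
......
t=18: ......
......
......
...##.
..#...
..#.>.
...##.
......
t=19: ......
......
......
...##.
..#...
..#.#.
...#v.
......
t=20: ......
......
......
...##.
..#...
..#.#.
...#.>
......
t=21: ......
......
......
...##.
..#...
..#.#.
...#.#
.....v
t=22: ......
......
......
...##.
..#...
..#.#.
...#.#
....<#
t=23: ......
......
......
...##.
..#...
..#.#.
...#^#
....##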